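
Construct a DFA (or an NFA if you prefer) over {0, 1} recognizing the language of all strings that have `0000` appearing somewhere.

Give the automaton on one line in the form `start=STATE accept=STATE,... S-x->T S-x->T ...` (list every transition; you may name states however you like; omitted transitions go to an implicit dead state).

start=A accept=E A-0->B A-1->A B-0->C B-1->A C-0->D C-1->A D-0->E D-1->A E-0->E E-1->E

Track how much of `0000` has been matched so far: state A is no progress, E is the absorbing accept state reached once `0000` has occurred. Intermediate states record partial matches; on a mismatch, fall back to the longest reusable overlap.
       0  1 
>  A   B  A 
   B   C  A 
   C   D  A 
   D   E  A 
 * E   E  E 
(> = start, * = accepting)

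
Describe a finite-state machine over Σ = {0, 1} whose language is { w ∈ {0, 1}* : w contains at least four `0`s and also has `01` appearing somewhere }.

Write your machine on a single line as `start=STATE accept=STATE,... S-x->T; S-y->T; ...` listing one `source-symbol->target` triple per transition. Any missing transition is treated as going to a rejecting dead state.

start=s0; accept=s8; s0-0->s1; s0-1->s0; s1-0->s2; s1-1->s3; s2-0->s4; s2-1->s5; s3-0->s5; s3-1->s3; s4-0->s6; s4-1->s7; s5-0->s7; s5-1->s5; s6-0->s6; s6-1->s8; s7-0->s8; s7-1->s7; s8-0->s8; s8-1->s8

Run two small machines in parallel and take their product. One (6 states) tracks the count of `0`s, saturating at 5; the other (3 states) tracks whether and how much of `01` has been seen. Each combined state is a pair, one component from each; accept when both components accept. Minimizing collapses redundant product states.
A 9-state machine:
        0   1  
>  s0   s1  s0 
   s1   s2  s3 
   s2   s4  s5 
   s3   s5  s3 
   s4   s6  s7 
   s5   s7  s5 
   s6   s6  s8 
   s7   s8  s7 
 * s8   s8  s8 
(> = start, * = accepting)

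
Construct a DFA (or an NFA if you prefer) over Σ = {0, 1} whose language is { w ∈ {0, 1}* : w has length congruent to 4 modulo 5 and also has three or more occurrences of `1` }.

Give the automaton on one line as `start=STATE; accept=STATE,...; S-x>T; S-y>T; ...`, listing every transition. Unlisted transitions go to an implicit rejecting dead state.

start=s0; accept=s13; s0-0>s1; s0-1>s2; s1-0>s3; s1-1>s4; s2-0>s4; s2-1>s5; s3-0>s6; s3-1>s7; s4-0>s7; s4-1>s8; s5-0>s8; s5-1>s9; s6-0>s10; s6-1>s11; s7-0>s11; s7-1>s12; s8-0>s12; s8-1>s13; s9-0>s13; s9-1>s13; s10-0>s0; s10-1>s14; s11-0>s14; s11-1>s15; s12-0>s15; s12-1>s16; s13-0>s16; s13-1>s16; s14-0>s2; s14-1>s17; s15-0>s17; s15-1>s18; s16-0>s18; s16-1>s18; s17-0>s5; s17-1>s19; s18-0>s19; s18-1>s19; s19-0>s9; s19-1>s9

Run two small machines in parallel and take their product. One (5 states) tracks the input length modulo 5; the other (5 states) tracks the count of `1`s, saturating at 4. Each combined state is a pair, one component from each; accept when both components accept. Minimizing collapses redundant product states.
A 20-state machine:
          0    1  
>  s0     s1   s2 
   s1     s3   s4 
   s2     s4   s5 
   s3     s6   s7 
   s4     s7   s8 
   s5     s8   s9 
   s6    s10  s11 
   s7    s11  s12 
   s8    s12  s13 
   s9    s13  s13 
   s10    s0  s14 
   s11   s14  s15 
   s12   s15  s16 
 * s13   s16  s16 
   s14    s2  s17 
   s15   s17  s18 
   s16   s18  s18 
   s17    s5  s19 
   s18   s19  s19 
   s19    s9   s9 
(> = start, * = accepting)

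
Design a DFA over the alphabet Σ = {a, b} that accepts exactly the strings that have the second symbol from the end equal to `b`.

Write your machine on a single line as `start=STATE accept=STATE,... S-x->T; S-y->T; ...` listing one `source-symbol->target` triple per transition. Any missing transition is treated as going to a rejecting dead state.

start=s0; accept=s5,s6; s0-a->s1; s0-b->s2; s1-a->s3; s1-b->s4; s2-a->s5; s2-b->s6; s3-a->s3; s3-b->s4; s4-a->s5; s4-b->s6; s5-a->s3; s5-b->s4; s6-a->s5; s6-b->s6

Because acceptance depends on a position counted from the end, the machine has to buffer the most recent 2 symbols. Make each state the string of the last up-to-2 symbols read; on input `x` shift the window left and append `x`. Accept when the buffered window has length 2 and begins with `b`.
        a   b  
>  s0   s1  s2 
   s1   s3  s4 
   s2   s5  s6 
   s3   s3  s4 
   s4   s5  s6 
 * s5   s3  s4 
 * s6   s5  s6 
(> = start, * = accepting)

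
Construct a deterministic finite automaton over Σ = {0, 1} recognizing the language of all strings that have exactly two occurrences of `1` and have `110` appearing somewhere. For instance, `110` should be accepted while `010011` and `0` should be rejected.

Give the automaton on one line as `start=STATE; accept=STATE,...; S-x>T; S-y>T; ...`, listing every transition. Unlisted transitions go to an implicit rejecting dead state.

start=S0; accept=S5; S0-0>S0; S0-1>S1; S1-0>S2; S1-1>S3; S2-0>S2; S2-1>S4; S3-0>S5; S3-1>S6; S4-0>S7; S4-1>S6; S5-0>S5; S5-1>S8; S6-0>S8; S6-1>S6; S7-0>S7; S7-1>S9; S8-0>S8; S8-1>S8; S9-0>S10; S9-1>S6; S10-0>S10; S10-1>S9

Build one automaton per condition and run them in lockstep. The first has 4 states tracking the count of `1`s, saturating at 3; the second has 4 states tracking whether and how much of `110` has been seen. A product state is a pair (one from each), accepting exactly when both do.
11 states suffice.
          0    1  
>  S0     S0   S1 
   S1     S2   S3 
   S2     S2   S4 
   S3     S5   S6 
   S4     S7   S6 
 * S5     S5   S8 
   S6     S8   S6 
   S7     S7   S9 
   S8     S8   S8 
   S9    S10   S6 
   S10   S10   S9 
(> = start, * = accepting)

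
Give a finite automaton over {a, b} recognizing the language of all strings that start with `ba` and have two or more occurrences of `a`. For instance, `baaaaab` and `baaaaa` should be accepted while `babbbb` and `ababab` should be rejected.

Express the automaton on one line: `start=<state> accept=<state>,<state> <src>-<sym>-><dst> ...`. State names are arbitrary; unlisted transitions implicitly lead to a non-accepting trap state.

start=q0 accept=q4 q0-a->q1 q0-b->q2 q1-a->q1 q1-b->q1 q2-a->q3 q2-b->q1 q3-a->q4 q3-b->q3 q4-a->q4 q4-b->q4

Handle the two conditions separately and then intersect. The first has 4 states tracking whether the input so far still matches the prefix `ba`; the second has 4 states tracking the count of `a`s, saturating at 3. A product state is a pair (one from each), accepting exactly when both do. After merging equivalent states the machine shrinks.
5 states suffice.
        a   b  
>  q0   q1  q2 
   q1   q1  q1 
   q2   q3  q1 
   q3   q4  q3 
 * q4   q4  q4 
(> = start, * = accepting)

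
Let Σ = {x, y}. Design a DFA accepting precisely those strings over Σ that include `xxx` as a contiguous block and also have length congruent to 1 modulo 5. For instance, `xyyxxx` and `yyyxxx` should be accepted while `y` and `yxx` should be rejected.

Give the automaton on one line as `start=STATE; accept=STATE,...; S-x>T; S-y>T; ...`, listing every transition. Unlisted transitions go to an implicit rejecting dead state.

start=s0; accept=s17; s0-x>s1; s0-y>s2; s1-x>s3; s1-y>s4; s2-x>s5; s2-y>s4; s3-x>s6; s3-y>s7; s4-x>s8; s4-y>s7; s5-x>s9; s5-y>s7; s6-x>s10; s6-y>s10; s7-x>s11; s7-y>s12; s8-x>s13; s8-y>s12; s9-x>s10; s9-y>s12; s10-x>s14; s10-y>s14; s11-x>s15; s11-y>s0; s12-x>s16; s12-y>s0; s13-x>s14; s13-y>s0; s14-x>s17; s14-y>s17; s15-x>s17; s15-y>s2; s16-x>s18; s16-y>s2; s17-x>s19; s17-y>s19; s18-x>s19; s18-y>s4; s19-x>s6; s19-y>s6

Build one automaton per condition and run them in lockstep. One (4 states) tracks whether and how much of `xxx` has been seen; the other (5 states) tracks the input length modulo 5. Each combined state is a pair, one component from each; accept when both components accept.
With 20 states:
          x    y  
>  s0     s1   s2 
   s1     s3   s4 
   s2     s5   s4 
   s3     s6   s7 
   s4     s8   s7 
   s5     s9   s7 
   s6    s10  s10 
   s7    s11  s12 
   s8    s13  s12 
   s9    s10  s12 
   s10   s14  s14 
   s11   s15   s0 
   s12   s16   s0 
   s13   s14   s0 
   s14   s17  s17 
   s15   s17   s2 
   s16   s18   s2 
 * s17   s19  s19 
   s18   s19   s4 
   s19    s6   s6 
(> = start, * = accepting)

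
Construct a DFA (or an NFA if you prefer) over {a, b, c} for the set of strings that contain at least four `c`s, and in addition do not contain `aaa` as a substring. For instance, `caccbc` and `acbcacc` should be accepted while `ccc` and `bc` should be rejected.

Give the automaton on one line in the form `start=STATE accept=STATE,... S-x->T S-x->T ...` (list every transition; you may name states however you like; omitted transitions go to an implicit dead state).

Run two small machines in parallel and take their product. One (6 states) tracks the count of `c`s, saturating at 5; the other (4 states) tracks partial matches of the forbidden pattern `aaa`. Each combined state is a pair, one component from each; accept when both components accept.
24 states suffice.
          a    b    c  
>  q0     q1   q0   q2 
   q1     q3   q0   q2 
   q2     q4   q2   q5 
   q3     q6   q0   q2 
   q4     q7   q2   q5 
   q5     q8   q5   q9 
   q6     q6   q6  q10 
   q7    q10   q2   q5 
   q8    q11   q5   q9 
   q9    q12   q9  q13 
   q10   q10  q10  q14 
   q11   q14   q5   q9 
   q12   q15   q9  q13 
 * q13   q16  q13  q17 
   q14   q14  q14  q18 
   q15   q18   q9  q13 
 * q16   q19  q13  q17 
 * q17   q20  q17  q17 
   q18   q18  q18  q21 
 * q19   q21  q13  q17 
 * q20   q22  q17  q17 
   q21   q21  q21  q23 
 * q22   q23  q17  q17 
   q23   q23  q23  q23 
(> = start, * = accepting)

start=q0 accept=q13,q16,q17,q19,q20,q22 q0-a->q1 q0-b->q0 q0-c->q2 q1-a->q3 q1-b->q0 q1-c->q2 q2-a->q4 q2-b->q2 q2-c->q5 q3-a->q6 q3-b->q0 q3-c->q2 q4-a->q7 q4-b->q2 q4-c->q5 q5-a->q8 q5-b->q5 q5-c->q9 q6-a->q6 q6-b->q6 q6-c->q10 q7-a->q10 q7-b->q2 q7-c->q5 q8-a->q11 q8-b->q5 q8-c->q9 q9-a->q12 q9-b->q9 q9-c->q13 q10-a->q10 q10-b->q10 q10-c->q14 q11-a->q14 q11-b->q5 q11-c->q9 q12-a->q15 q12-b->q9 q12-c->q13 q13-a->q16 q13-b->q13 q13-c->q17 q14-a->q14 q14-b->q14 q14-c->q18 q15-a->q18 q15-b->q9 q15-c->q13 q16-a->q19 q16-b->q13 q16-c->q17 q17-a->q20 q17-b->q17 q17-c->q17 q18-a->q18 q18-b->q18 q18-c->q21 q19-a->q21 q19-b->q13 q19-c->q17 q20-a->q22 q20-b->q17 q20-c->q17 q21-a->q21 q21-b->q21 q21-c->q23 q22-a->q23 q22-b->q17 q22-c->q17 q23-a->q23 q23-b->q23 q23-c->q23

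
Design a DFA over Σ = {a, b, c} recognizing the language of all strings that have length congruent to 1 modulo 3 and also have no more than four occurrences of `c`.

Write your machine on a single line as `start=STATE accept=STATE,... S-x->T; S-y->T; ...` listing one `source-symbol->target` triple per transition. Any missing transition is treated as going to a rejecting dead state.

Build one automaton per condition and run them in lockstep. One (3 states) tracks the input length modulo 3; the other (6 states) tracks the count of `c`s, saturating at 5. Each combined state is a pair, one component from each; accept when both components accept.
An 18-state machine:
          a    b    c  
>  s0     s1   s1   s2 
 * s1     s3   s3   s4 
 * s2     s4   s4   s5 
   s3     s0   s0   s6 
   s4     s6   s6   s7 
   s5     s7   s7   s8 
   s6     s2   s2   s9 
   s7     s9   s9  s10 
   s8    s10  s10  s11 
 * s9     s5   s5  s12 
 * s10   s12  s12  s13 
 * s11   s13  s13  s14 
   s12    s8   s8  s15 
   s13   s15  s15  s16 
   s14   s16  s16  s16 
   s15   s11  s11  s17 
   s16   s17  s17  s17 
   s17   s14  s14  s14 
(> = start, * = accepting)

start=s0; accept=s1,s2,s9,s10,s11; s0-a->s1; s0-b->s1; s0-c->s2; s1-a->s3; s1-b->s3; s1-c->s4; s2-a->s4; s2-b->s4; s2-c->s5; s3-a->s0; s3-b->s0; s3-c->s6; s4-a->s6; s4-b->s6; s4-c->s7; s5-a->s7; s5-b->s7; s5-c->s8; s6-a->s2; s6-b->s2; s6-c->s9; s7-a->s9; s7-b->s9; s7-c->s10; s8-a->s10; s8-b->s10; s8-c->s11; s9-a->s5; s9-b->s5; s9-c->s12; s10-a->s12; s10-b->s12; s10-c->s13; s11-a->s13; s11-b->s13; s11-c->s14; s12-a->s8; s12-b->s8; s12-c->s15; s13-a->s15; s13-b->s15; s13-c->s16; s14-a->s16; s14-b->s16; s14-c->s16; s15-a->s11; s15-b->s11; s15-c->s17; s16-a->s17; s16-b->s17; s16-c->s17; s17-a->s14; s17-b->s14; s17-c->s14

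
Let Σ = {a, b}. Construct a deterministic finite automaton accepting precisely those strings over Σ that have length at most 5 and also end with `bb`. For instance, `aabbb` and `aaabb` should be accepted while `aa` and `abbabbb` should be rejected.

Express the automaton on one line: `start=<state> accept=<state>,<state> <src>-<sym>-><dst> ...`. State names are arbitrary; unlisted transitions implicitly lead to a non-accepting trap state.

Handle the two conditions separately and then intersect. One (7 states) tracks the input length, saturating at 6; the other (3 states) tracks how much of the suffix `bb` has currently been matched. Each combined state is a pair, one component from each; accept when both components accept. Minimizing collapses redundant product states.
          a    b  
>  S0     S1   S2 
   S1     S3   S4 
   S2     S3   S5 
   S3     S6   S7 
   S4     S6   S8 
 * S5     S6   S8 
   S6     S9  S10 
   S7     S9  S11 
 * S8     S9  S11 
   S9     S9   S9 
   S10    S9  S12 
 * S11    S9  S12 
 * S12    S9   S9 
(> = start, * = accepting)

start=S0 accept=S5,S8,S11,S12 S0-a->S1 S0-b->S2 S1-a->S3 S1-b->S4 S2-a->S3 S2-b->S5 S3-a->S6 S3-b->S7 S4-a->S6 S4-b->S8 S5-a->S6 S5-b->S8 S6-a->S9 S6-b->S10 S7-a->S9 S7-b->S11 S8-a->S9 S8-b->S11 S9-a->S9 S9-b->S9 S10-a->S9 S10-b->S12 S11-a->S9 S11-b->S12 S12-a->S9 S12-b->S9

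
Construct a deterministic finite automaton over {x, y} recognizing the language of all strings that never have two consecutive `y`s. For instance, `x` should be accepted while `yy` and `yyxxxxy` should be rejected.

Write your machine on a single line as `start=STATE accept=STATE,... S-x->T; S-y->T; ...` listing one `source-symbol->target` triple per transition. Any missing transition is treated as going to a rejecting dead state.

start=A; accept=A,B; A-x->A; A-y->B; B-x->A; B-y->C; C-x->C; C-y->C

This is the complement of 'contains `yy`'. Use the same substring-matching states — A through C holding how much of `yy` has just been matched — but flip the accepting set: everything except the trap C accepts.
3 states suffice.
       x  y 
>* A   A  B 
 * B   A  C 
   C   C  C 
(> = start, * = accepting)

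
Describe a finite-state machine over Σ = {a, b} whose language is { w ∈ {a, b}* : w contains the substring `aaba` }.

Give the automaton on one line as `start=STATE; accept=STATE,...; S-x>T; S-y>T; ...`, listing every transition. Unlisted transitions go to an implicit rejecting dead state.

start=s0; accept=s4; s0-a>s1; s0-b>s0; s1-a>s2; s1-b>s0; s2-a>s2; s2-b>s3; s3-a>s4; s3-b>s0; s4-a>s4; s4-b>s4

States s0..s3 record the length of the longest prefix of `aaba` that matches the current input suffix. Reaching s4 means `aaba` has been seen, and we stay there forever. Accept from s4.
With 5 states:
        a   b  
>  s0   s1  s0 
   s1   s2  s0 
   s2   s2  s3 
   s3   s4  s0 
 * s4   s4  s4 
(> = start, * = accepting)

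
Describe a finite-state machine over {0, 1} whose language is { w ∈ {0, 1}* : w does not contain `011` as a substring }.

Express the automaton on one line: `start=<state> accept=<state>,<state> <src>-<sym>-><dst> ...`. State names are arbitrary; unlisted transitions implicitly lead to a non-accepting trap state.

start=q0 accept=q0,q1,q2 q0-0->q1 q0-1->q0 q1-0->q1 q1-1->q2 q2-0->q1 q2-1->q3 q3-0->q3 q3-1->q3

Track partial matches of the forbidden pattern `011`. State q3 is a dead state reached once `011` has occurred; every other state accepts. q0 means no part of `011` is currently matched.
With 4 states:
        0   1  
>* q0   q1  q0 
 * q1   q1  q2 
 * q2   q1  q3 
   q3   q3  q3 
(> = start, * = accepting)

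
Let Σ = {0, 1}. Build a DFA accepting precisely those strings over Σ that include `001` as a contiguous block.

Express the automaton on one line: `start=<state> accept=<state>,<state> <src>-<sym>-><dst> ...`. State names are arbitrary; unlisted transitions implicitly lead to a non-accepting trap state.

start=s0 accept=s3 s0-0->s1 s0-1->s0 s1-0->s2 s1-1->s0 s2-0->s2 s2-1->s3 s3-0->s3 s3-1->s3

Track how much of `001` has been matched so far: state s0 is no progress, s3 is the absorbing accept state reached once `001` has occurred. Intermediate states record partial matches; on a mismatch, fall back to the longest reusable overlap.
With 4 states:
        0   1  
>  s0   s1  s0 
   s1   s2  s0 
   s2   s2  s3 
 * s3   s3  s3 
(> = start, * = accepting)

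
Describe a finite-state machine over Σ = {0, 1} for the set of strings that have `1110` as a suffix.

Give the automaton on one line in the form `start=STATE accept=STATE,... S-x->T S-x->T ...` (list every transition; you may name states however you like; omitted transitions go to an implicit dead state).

start=q0 accept=q4 q0-0->q0 q0-1->q1 q1-0->q0 q1-1->q2 q2-0->q0 q2-1->q3 q3-0->q4 q3-1->q3 q4-0->q0 q4-1->q1

Remember how much of `1110` the current input suffix matches. State q0 means no match yet; q1 means the last symbol is `1`; q2 means the last 2 symbols are `11`; q3 means the last 3 symbols are `111`; q4 means the last 4 symbols are `1110`. Only q4 accepts. On a mismatch, fall back to the longest proper suffix that is still a prefix of `1110`.
A 5-state machine:
        0   1  
>  q0   q0  q1 
   q1   q0  q2 
   q2   q0  q3 
   q3   q4  q3 
 * q4   q0  q1 
(> = start, * = accepting)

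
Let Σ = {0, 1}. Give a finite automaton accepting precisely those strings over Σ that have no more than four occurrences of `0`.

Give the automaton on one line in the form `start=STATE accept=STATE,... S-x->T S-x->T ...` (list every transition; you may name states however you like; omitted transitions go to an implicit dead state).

start=s0 accept=s0,s1,s2,s3,s4 s0-0->s1 s0-1->s0 s1-0->s2 s1-1->s1 s2-0->s3 s2-1->s2 s3-0->s4 s3-1->s3 s4-0->s5 s4-1->s4 s5-0->s5 s5-1->s5

Only the number of `0`s matters, and only up to 5. Make a chain s0 → s1 → s2 → s3 → s4 → s5 advanced by each `0` (with s5 absorbing); every other symbol self-loops. The accepting set is {s0, s1, s2, s3, s4}.
6 states suffice.
        0   1  
>* s0   s1  s0 
 * s1   s2  s1 
 * s2   s3  s2 
 * s3   s4  s3 
 * s4   s5  s4 
   s5   s5  s5 
(> = start, * = accepting)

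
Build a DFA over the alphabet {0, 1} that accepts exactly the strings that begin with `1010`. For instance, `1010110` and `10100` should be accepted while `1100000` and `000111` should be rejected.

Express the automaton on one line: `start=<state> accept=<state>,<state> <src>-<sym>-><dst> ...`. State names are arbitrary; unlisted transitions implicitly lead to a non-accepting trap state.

start=q0 accept=q4 q0-0->q5 q0-1->q1 q1-0->q2 q1-1->q5 q2-0->q5 q2-1->q3 q3-0->q4 q3-1->q5 q4-0->q4 q4-1->q4 q5-0->q5 q5-1->q5

Check the first 4 symbols one by one: q0 through q3 record how many have matched `1010` so far; any wrong symbol goes to the dead state q5. After all 4 match we enter the accepting sink q4.
        0   1  
>  q0   q5  q1 
   q1   q2  q5 
   q2   q5  q3 
   q3   q4  q5 
 * q4   q4  q4 
   q5   q5  q5 
(> = start, * = accepting)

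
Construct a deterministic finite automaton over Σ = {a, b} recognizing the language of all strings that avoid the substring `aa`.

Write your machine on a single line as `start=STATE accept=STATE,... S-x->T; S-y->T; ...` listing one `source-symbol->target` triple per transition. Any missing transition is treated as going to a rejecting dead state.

start=S0; accept=S0,S1; S0-a->S1; S0-b->S0; S1-a->S2; S1-b->S0; S2-a->S2; S2-b->S2

This is the complement of 'contains `aa`'. Use the same substring-matching states — S0 through S2 holding how much of `aa` has just been matched — but flip the accepting set: everything except the trap S2 accepts.
A 3-state machine:
        a   b  
>* S0   S1  S0 
 * S1   S2  S0 
   S2   S2  S2 
(> = start, * = accepting)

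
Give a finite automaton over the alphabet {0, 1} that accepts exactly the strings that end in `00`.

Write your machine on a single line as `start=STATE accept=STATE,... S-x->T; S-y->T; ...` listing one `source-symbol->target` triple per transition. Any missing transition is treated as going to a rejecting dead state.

start=q0; accept=q2; q0-0->q1; q0-1->q0; q1-0->q2; q1-1->q0; q2-0->q2; q2-1->q0

Let each state record the length of the longest suffix of the input read so far that is also a prefix of `00`. q1 means the last symbol is `0`; q2 means the last 2 symbols are `00`. Accept only at q2, where the string currently ends in `00`.
A 3-state machine:
        0   1  
>  q0   q1  q0 
   q1   q2  q0 
 * q2   q2  q0 
(> = start, * = accepting)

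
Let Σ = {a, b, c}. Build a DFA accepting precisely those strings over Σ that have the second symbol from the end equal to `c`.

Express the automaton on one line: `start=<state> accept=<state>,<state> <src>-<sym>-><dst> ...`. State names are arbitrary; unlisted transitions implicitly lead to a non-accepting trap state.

A DFA must remember the last 2 symbols (since which symbol is second-to-last isn't known until the input ends). Use one state per possible window of the last ≤2 symbols; accept from those whose window starts with `c`.
13 states suffice.
          a    b    c  
>  s0     s1   s2   s3 
   s1     s4   s5   s6 
   s2     s7   s8   s9 
   s3    s10  s11  s12 
   s4     s4   s5   s6 
   s5     s7   s8   s9 
   s6    s10  s11  s12 
   s7     s4   s5   s6 
   s8     s7   s8   s9 
   s9    s10  s11  s12 
 * s10    s4   s5   s6 
 * s11    s7   s8   s9 
 * s12   s10  s11  s12 
(> = start, * = accepting)

start=s0 accept=s10,s11,s12 s0-a->s1 s0-b->s2 s0-c->s3 s1-a->s4 s1-b->s5 s1-c->s6 s2-a->s7 s2-b->s8 s2-c->s9 s3-a->s10 s3-b->s11 s3-c->s12 s4-a->s4 s4-b->s5 s4-c->s6 s5-a->s7 s5-b->s8 s5-c->s9 s6-a->s10 s6-b->s11 s6-c->s12 s7-a->s4 s7-b->s5 s7-c->s6 s8-a->s7 s8-b->s8 s8-c->s9 s9-a->s10 s9-b->s11 s9-c->s12 s10-a->s4 s10-b->s5 s10-c->s6 s11-a->s7 s11-b->s8 s11-c->s9 s12-a->s10 s12-b->s11 s12-c->s12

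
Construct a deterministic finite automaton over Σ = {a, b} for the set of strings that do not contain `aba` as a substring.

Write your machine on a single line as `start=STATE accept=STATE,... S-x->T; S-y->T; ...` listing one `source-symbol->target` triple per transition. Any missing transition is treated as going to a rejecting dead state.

This is the complement of 'contains `aba`'. Use the same substring-matching states — S0 through S3 holding how much of `aba` has just been matched — but flip the accepting set: everything except the trap S3 accepts.
A 4-state machine:
        a   b  
>* S0   S1  S0 
 * S1   S1  S2 
 * S2   S3  S0 
   S3   S3  S3 
(> = start, * = accepting)

start=S0; accept=S0,S1,S2; S0-a->S1; S0-b->S0; S1-a->S1; S1-b->S2; S2-a->S3; S2-b->S0; S3-a->S3; S3-b->S3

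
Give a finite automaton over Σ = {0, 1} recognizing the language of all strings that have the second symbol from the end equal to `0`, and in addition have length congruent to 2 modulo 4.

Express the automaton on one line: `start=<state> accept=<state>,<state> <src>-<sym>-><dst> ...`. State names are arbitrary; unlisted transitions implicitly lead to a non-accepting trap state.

Run two small machines in parallel and take their product. One (7 states) tracks the last 2 symbols read; the other (4 states) tracks the input length modulo 4. Each combined state is a pair, one component from each; accept when both components accept. Minimizing collapses redundant product states.
        0   1  
>  q0   q1  q2 
   q1   q3  q3 
   q2   q4  q4 
 * q3   q5  q5 
   q4   q5  q5 
   q5   q0  q0 
(> = start, * = accepting)

start=q0 accept=q3 q0-0->q1 q0-1->q2 q1-0->q3 q1-1->q3 q2-0->q4 q2-1->q4 q3-0->q5 q3-1->q5 q4-0->q5 q4-1->q5 q5-0->q0 q5-1->q0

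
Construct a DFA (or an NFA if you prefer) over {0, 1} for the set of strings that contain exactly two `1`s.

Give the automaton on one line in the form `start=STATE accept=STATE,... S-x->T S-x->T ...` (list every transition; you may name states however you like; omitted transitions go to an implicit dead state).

Only the number of `1`s matters, and only up to 3. Make a chain q0 → q1 → q2 → q3 advanced by each `1` (with q3 absorbing); every other symbol self-loops. The accepting set is {q2}.
4 states suffice.
        0   1  
>  q0   q0  q1 
   q1   q1  q2 
 * q2   q2  q3 
   q3   q3  q3 
(> = start, * = accepting)

start=q0 accept=q2 q0-0->q0 q0-1->q1 q1-0->q1 q1-1->q2 q2-0->q2 q2-1->q3 q3-0->q3 q3-1->q3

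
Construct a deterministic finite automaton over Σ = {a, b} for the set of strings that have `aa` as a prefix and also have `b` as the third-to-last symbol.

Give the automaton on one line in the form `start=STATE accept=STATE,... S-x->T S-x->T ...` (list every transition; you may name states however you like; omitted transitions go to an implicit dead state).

Build one automaton per condition and run them in lockstep. One (4 states) tracks whether the input so far still matches the prefix `aa`; the other (15 states) tracks the last 3 symbols read. Each combined state is a pair, one component from each; accept when both components accept. Equivalent product states are then merged.
With 11 states:
          a    b  
>  q0     q1   q2 
   q1     q3   q2 
   q2     q2   q2 
   q3     q3   q4 
   q4     q5   q6 
   q5     q7   q8 
   q6     q9  q10 
 * q7     q3   q4 
 * q8     q5   q6 
 * q9     q7   q8 
 * q10    q9  q10 
(> = start, * = accepting)

start=q0 accept=q7,q8,q9,q10 q0-a->q1 q0-b->q2 q1-a->q3 q1-b->q2 q2-a->q2 q2-b->q2 q3-a->q3 q3-b->q4 q4-a->q5 q4-b->q6 q5-a->q7 q5-b->q8 q6-a->q9 q6-b->q10 q7-a->q3 q7-b->q4 q8-a->q5 q8-b->q6 q9-a->q7 q9-b->q8 q10-a->q9 q10-b->q10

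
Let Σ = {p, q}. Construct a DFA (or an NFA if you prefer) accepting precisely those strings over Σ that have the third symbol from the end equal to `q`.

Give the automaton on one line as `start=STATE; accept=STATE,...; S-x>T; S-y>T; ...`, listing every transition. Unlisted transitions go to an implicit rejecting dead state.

start=S0; accept=S11,S12,S13,S14; S0-p>S1; S0-q>S2; S1-p>S3; S1-q>S4; S2-p>S5; S2-q>S6; S3-p>S7; S3-q>S8; S4-p>S9; S4-q>S10; S5-p>S11; S5-q>S12; S6-p>S13; S6-q>S14; S7-p>S7; S7-q>S8; S8-p>S9; S8-q>S10; S9-p>S11; S9-q>S12; S10-p>S13; S10-q>S14; S11-p>S7; S11-q>S8; S12-p>S9; S12-q>S10; S13-p>S11; S13-q>S12; S14-p>S13; S14-q>S14

A DFA must remember the last 3 symbols (since which symbol is third-to-last isn't known until the input ends). Use one state per possible window of the last ≤3 symbols; accept from those whose window starts with `q`.
15 states suffice.
          p    q  
>  S0     S1   S2 
   S1     S3   S4 
   S2     S5   S6 
   S3     S7   S8 
   S4     S9  S10 
   S5    S11  S12 
   S6    S13  S14 
   S7     S7   S8 
   S8     S9  S10 
   S9    S11  S12 
   S10   S13  S14 
 * S11    S7   S8 
 * S12    S9  S10 
 * S13   S11  S12 
 * S14   S13  S14 
(> = start, * = accepting)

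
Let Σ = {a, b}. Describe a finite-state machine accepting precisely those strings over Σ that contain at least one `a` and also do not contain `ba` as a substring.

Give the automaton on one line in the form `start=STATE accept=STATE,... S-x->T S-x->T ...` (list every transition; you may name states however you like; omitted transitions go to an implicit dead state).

start=S0 accept=S1,S3,S4,S6 S0-a->S1 S0-b->S2 S1-a->S3 S1-b->S4 S2-a->S5 S2-b->S2 S3-a->S3 S3-b->S6 S4-a->S7 S4-b->S4 S5-a->S7 S5-b->S5 S6-a->S7 S6-b->S6 S7-a->S7 S7-b->S7

Build one automaton per condition and run them in lockstep. The first has 3 states tracking the count of `a`s, saturating at 2; the second has 3 states tracking partial matches of the forbidden pattern `ba`. A product state is a pair (one from each), accepting exactly when both do.
        a   b  
>  S0   S1  S2 
 * S1   S3  S4 
   S2   S5  S2 
 * S3   S3  S6 
 * S4   S7  S4 
   S5   S7  S5 
 * S6   S7  S6 
   S7   S7  S7 
(> = start, * = accepting)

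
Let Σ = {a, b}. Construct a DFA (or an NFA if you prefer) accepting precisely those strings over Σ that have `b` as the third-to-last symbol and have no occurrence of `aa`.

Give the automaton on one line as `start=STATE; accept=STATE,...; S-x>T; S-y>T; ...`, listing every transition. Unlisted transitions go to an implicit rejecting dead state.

start=q0; accept=q12,q13,q14; q0-a>q1; q0-b>q2; q1-a>q3; q1-b>q4; q2-a>q5; q2-b>q6; q3-a>q7; q3-b>q8; q4-a>q9; q4-b>q10; q5-a>q11; q5-b>q12; q6-a>q13; q6-b>q14; q7-a>q7; q7-b>q8; q8-a>q15; q8-b>q16; q9-a>q11; q9-b>q12; q10-a>q13; q10-b>q14; q11-a>q7; q11-b>q8; q12-a>q9; q12-b>q10; q13-a>q11; q13-b>q12; q14-a>q13; q14-b>q14; q15-a>q11; q15-b>q17; q16-a>q18; q16-b>q19; q17-a>q15; q17-b>q16; q18-a>q11; q18-b>q17; q19-a>q18; q19-b>q19

Handle the two conditions separately and then intersect. The first has 15 states tracking the last 3 symbols read; the second has 3 states tracking partial matches of the forbidden pattern `aa`. A product state is a pair (one from each), accepting exactly when both do.
A 20-state machine:
          a    b  
>  q0     q1   q2 
   q1     q3   q4 
   q2     q5   q6 
   q3     q7   q8 
   q4     q9  q10 
   q5    q11  q12 
   q6    q13  q14 
   q7     q7   q8 
   q8    q15  q16 
   q9    q11  q12 
   q10   q13  q14 
   q11    q7   q8 
 * q12    q9  q10 
 * q13   q11  q12 
 * q14   q13  q14 
   q15   q11  q17 
   q16   q18  q19 
   q17   q15  q16 
   q18   q11  q17 
   q19   q18  q19 
(> = start, * = accepting)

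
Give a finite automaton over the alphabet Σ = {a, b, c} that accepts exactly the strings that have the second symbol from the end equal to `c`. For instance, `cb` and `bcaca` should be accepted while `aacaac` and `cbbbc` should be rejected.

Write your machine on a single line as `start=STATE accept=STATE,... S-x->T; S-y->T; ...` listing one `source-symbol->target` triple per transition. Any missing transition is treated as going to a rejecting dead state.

start=q0; accept=q10,q11,q12; q0-a->q1; q0-b->q2; q0-c->q3; q1-a->q4; q1-b->q5; q1-c->q6; q2-a->q7; q2-b->q8; q2-c->q9; q3-a->q10; q3-b->q11; q3-c->q12; q4-a->q4; q4-b->q5; q4-c->q6; q5-a->q7; q5-b->q8; q5-c->q9; q6-a->q10; q6-b->q11; q6-c->q12; q7-a->q4; q7-b->q5; q7-c->q6; q8-a->q7; q8-b->q8; q8-c->q9; q9-a->q10; q9-b->q11; q9-c->q12; q10-a->q4; q10-b->q5; q10-c->q6; q11-a->q7; q11-b->q8; q11-c->q9; q12-a->q10; q12-b->q11; q12-c->q12

A DFA must remember the last 2 symbols (since which symbol is second-to-last isn't known until the input ends). Use one state per possible window of the last ≤2 symbols; accept from those whose window starts with `c`.
A 13-state machine:
          a    b    c  
>  q0     q1   q2   q3 
   q1     q4   q5   q6 
   q2     q7   q8   q9 
   q3    q10  q11  q12 
   q4     q4   q5   q6 
   q5     q7   q8   q9 
   q6    q10  q11  q12 
   q7     q4   q5   q6 
   q8     q7   q8   q9 
   q9    q10  q11  q12 
 * q10    q4   q5   q6 
 * q11    q7   q8   q9 
 * q12   q10  q11  q12 
(> = start, * = accepting)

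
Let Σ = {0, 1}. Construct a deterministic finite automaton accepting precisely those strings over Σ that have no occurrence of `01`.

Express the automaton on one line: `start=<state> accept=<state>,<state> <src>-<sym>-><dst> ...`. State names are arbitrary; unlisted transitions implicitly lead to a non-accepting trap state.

This is the complement of 'contains `01`'. Use the same substring-matching states — S0 through S2 holding how much of `01` has just been matched — but flip the accepting set: everything except the trap S2 accepts.
3 states suffice.
        0   1  
>* S0   S1  S0 
 * S1   S1  S2 
   S2   S2  S2 
(> = start, * = accepting)

start=S0 accept=S0,S1 S0-0->S1 S0-1->S0 S1-0->S1 S1-1->S2 S2-0->S2 S2-1->S2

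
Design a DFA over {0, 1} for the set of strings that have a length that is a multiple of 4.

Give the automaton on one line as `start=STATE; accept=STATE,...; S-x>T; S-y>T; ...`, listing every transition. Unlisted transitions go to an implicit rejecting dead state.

Only the length mod 4 matters, so use a 4-cycle: from any state, every input symbol moves to the next state, wrapping s3 back to s0. Mark s0 accepting.
A 4-state machine:
        0   1  
>* s0   s1  s1 
   s1   s2  s2 
   s2   s3  s3 
   s3   s0  s0 
(> = start, * = accepting)

start=s0; accept=s0; s0-0>s1; s0-1>s1; s1-0>s2; s1-1>s2; s2-0>s3; s2-1>s3; s3-0>s0; s3-1>s0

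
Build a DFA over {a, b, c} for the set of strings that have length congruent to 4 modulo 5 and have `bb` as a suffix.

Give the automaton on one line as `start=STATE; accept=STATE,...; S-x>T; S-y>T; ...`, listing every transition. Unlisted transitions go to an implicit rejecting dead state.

Run two small machines in parallel and take their product. The first has 5 states tracking the input length modulo 5; the second has 3 states tracking how much of the suffix `bb` has currently been matched. A product state is a pair (one from each), accepting exactly when both do. Minimizing collapses redundant product states.
A 7-state machine:
        a   b   c  
>  q0   q1  q1  q1 
   q1   q2  q2  q2 
   q2   q3  q4  q3 
   q3   q5  q5  q5 
   q4   q5  q6  q5 
   q5   q0  q0  q0 
 * q6   q0  q0  q0 
(> = start, * = accepting)

start=q0; accept=q6; q0-a>q1; q0-b>q1; q0-c>q1; q1-a>q2; q1-b>q2; q1-c>q2; q2-a>q3; q2-b>q4; q2-c>q3; q3-a>q5; q3-b>q5; q3-c>q5; q4-a>q5; q4-b>q6; q4-c>q5; q5-a>q0; q5-b>q0; q5-c>q0; q6-a>q0; q6-b>q0; q6-c>q0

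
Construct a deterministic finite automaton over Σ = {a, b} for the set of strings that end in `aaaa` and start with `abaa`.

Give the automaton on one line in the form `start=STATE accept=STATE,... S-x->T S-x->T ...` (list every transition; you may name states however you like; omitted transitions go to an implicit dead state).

start=q0 accept=q8 q0-a->q1 q0-b->q2 q1-a->q2 q1-b->q3 q2-a->q2 q2-b->q2 q3-a->q4 q3-b->q2 q4-a->q5 q4-b->q2 q5-a->q6 q5-b->q7 q6-a->q8 q6-b->q7 q7-a->q9 q7-b->q7 q8-a->q8 q8-b->q7 q9-a->q5 q9-b->q7

Handle the two conditions separately and then intersect. The first has 5 states tracking how much of the suffix `aaaa` has currently been matched; the second has 6 states tracking whether the input so far still matches the prefix `abaa`. A product state is a pair (one from each), accepting exactly when both do. Equivalent product states are then merged.
10 states suffice.
        a   b  
>  q0   q1  q2 
   q1   q2  q3 
   q2   q2  q2 
   q3   q4  q2 
   q4   q5  q2 
   q5   q6  q7 
   q6   q8  q7 
   q7   q9  q7 
 * q8   q8  q7 
   q9   q5  q7 
(> = start, * = accepting)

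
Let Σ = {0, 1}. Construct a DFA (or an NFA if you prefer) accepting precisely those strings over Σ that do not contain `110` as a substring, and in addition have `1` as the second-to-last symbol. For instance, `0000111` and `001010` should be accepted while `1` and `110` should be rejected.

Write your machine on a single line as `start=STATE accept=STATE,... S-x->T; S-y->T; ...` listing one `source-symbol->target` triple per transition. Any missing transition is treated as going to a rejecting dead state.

start=q0; accept=q5,q6; q0-0->q1; q0-1->q2; q1-0->q3; q1-1->q4; q2-0->q5; q2-1->q6; q3-0->q3; q3-1->q4; q4-0->q5; q4-1->q6; q5-0->q3; q5-1->q4; q6-0->q7; q6-1->q6; q7-0->q8; q7-1->q9; q8-0->q8; q8-1->q9; q9-0->q7; q9-1->q10; q10-0->q7; q10-1->q10

Build one automaton per condition and run them in lockstep. The first has 4 states tracking partial matches of the forbidden pattern `110`; the second has 7 states tracking the last 2 symbols read. A product state is a pair (one from each), accepting exactly when both do.
With 11 states:
          0    1  
>  q0     q1   q2 
   q1     q3   q4 
   q2     q5   q6 
   q3     q3   q4 
   q4     q5   q6 
 * q5     q3   q4 
 * q6     q7   q6 
   q7     q8   q9 
   q8     q8   q9 
   q9     q7  q10 
   q10    q7  q10 
(> = start, * = accepting)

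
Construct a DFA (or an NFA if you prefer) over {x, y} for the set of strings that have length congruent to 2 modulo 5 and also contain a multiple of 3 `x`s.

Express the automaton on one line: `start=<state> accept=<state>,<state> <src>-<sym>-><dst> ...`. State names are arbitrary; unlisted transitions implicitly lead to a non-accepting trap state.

Handle the two conditions separately and then intersect. One (5 states) tracks the input length modulo 5; the other (3 states) tracks the count of `x`s modulo 3. Each combined state is a pair, one component from each; accept when both components accept.
          x    y  
>  s0     s1   s2 
   s1     s3   s4 
   s2     s4   s5 
   s3     s6   s7 
   s4     s7   s8 
 * s5     s8   s6 
   s6     s9  s10 
   s7    s10  s11 
   s8    s11   s9 
   s9    s12  s13 
   s10   s13   s0 
   s11    s0  s12 
   s12    s2  s14 
   s13   s14   s1 
   s14    s5   s3 
(> = start, * = accepting)

start=s0 accept=s5 s0-x->s1 s0-y->s2 s1-x->s3 s1-y->s4 s2-x->s4 s2-y->s5 s3-x->s6 s3-y->s7 s4-x->s7 s4-y->s8 s5-x->s8 s5-y->s6 s6-x->s9 s6-y->s10 s7-x->s10 s7-y->s11 s8-x->s11 s8-y->s9 s9-x->s12 s9-y->s13 s10-x->s13 s10-y->s0 s11-x->s0 s11-y->s12 s12-x->s2 s12-y->s14 s13-x->s14 s13-y->s1 s14-x->s5 s14-y->s3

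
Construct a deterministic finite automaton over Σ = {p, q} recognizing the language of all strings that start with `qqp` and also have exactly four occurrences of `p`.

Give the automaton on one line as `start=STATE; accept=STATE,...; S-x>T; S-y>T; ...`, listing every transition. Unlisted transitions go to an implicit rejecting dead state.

Handle the two conditions separately and then intersect. The first has 5 states tracking whether the input so far still matches the prefix `qqp`; the second has 6 states tracking the count of `p`s, saturating at 5. A product state is a pair (one from each), accepting exactly when both do.
          p    q  
>  s0     s1   s2 
   s1     s3   s1 
   s2     s1   s4 
   s3     s5   s3 
   s4     s6   s7 
   s5     s8   s5 
   s6     s9   s6 
   s7     s1   s7 
   s8    s10   s8 
   s9    s11   s9 
   s10   s10  s10 
   s11   s12  s11 
 * s12   s13  s12 
   s13   s13  s13 
(> = start, * = accepting)

start=s0; accept=s12; s0-p>s1; s0-q>s2; s1-p>s3; s1-q>s1; s2-p>s1; s2-q>s4; s3-p>s5; s3-q>s3; s4-p>s6; s4-q>s7; s5-p>s8; s5-q>s5; s6-p>s9; s6-q>s6; s7-p>s1; s7-q>s7; s8-p>s10; s8-q>s8; s9-p>s11; s9-q>s9; s10-p>s10; s10-q>s10; s11-p>s12; s11-q>s11; s12-p>s13; s12-q>s12; s13-p>s13; s13-q>s13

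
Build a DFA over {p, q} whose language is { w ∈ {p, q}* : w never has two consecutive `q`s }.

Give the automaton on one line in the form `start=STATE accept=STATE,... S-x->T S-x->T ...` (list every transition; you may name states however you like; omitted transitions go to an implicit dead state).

start=A accept=A,B A-p->A A-q->B B-p->A B-q->C C-p->C C-q->C

Track partial matches of the forbidden pattern `qq`. State C is a dead state reached once `qq` has occurred; every other state accepts. A means no part of `qq` is currently matched.
       p  q 
>* A   A  B 
 * B   A  C 
   C   C  C 
(> = start, * = accepting)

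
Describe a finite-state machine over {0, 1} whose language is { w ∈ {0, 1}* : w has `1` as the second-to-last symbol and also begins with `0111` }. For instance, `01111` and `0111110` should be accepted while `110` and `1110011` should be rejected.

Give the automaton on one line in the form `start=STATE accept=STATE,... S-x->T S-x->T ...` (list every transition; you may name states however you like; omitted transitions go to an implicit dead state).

start=A accept=F,G A-0->B A-1->C B-0->C B-1->D C-0->C C-1->C D-0->C D-1->E E-0->C E-1->F F-0->G F-1->F G-0->H G-1->I H-0->H H-1->I I-0->G I-1->F

Handle the two conditions separately and then intersect. The first has 7 states tracking the last 2 symbols read; the second has 6 states tracking whether the input so far still matches the prefix `0111`. A product state is a pair (one from each), accepting exactly when both do. After merging equivalent states the machine shrinks.
A 9-state machine:
       0  1 
>  A   B  C 
   B   C  D 
   C   C  C 
   D   C  E 
   E   C  F 
 * F   G  F 
 * G   H  I 
   H   H  I 
   I   G  F 
(> = start, * = accepting)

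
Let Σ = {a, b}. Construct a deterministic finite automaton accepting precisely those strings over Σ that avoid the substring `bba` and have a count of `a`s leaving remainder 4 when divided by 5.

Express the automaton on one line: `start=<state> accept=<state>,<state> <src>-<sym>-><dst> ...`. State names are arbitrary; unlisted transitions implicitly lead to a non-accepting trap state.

Run two small machines in parallel and take their product. The first has 4 states tracking partial matches of the forbidden pattern `bba`; the second has 5 states tracking the count of `a`s modulo 5. A product state is a pair (one from each), accepting exactly when both do. After merging equivalent states the machine shrinks.
A 12-state machine:
          a    b  
>  S0     S1   S2 
   S1     S3   S4 
   S2     S1   S5 
   S3     S6   S7 
   S4     S3   S5 
   S5     S5   S5 
   S6     S8   S9 
   S7     S6   S5 
 * S8     S0  S10 
   S9     S8   S5 
 * S10    S0  S11 
 * S11    S5  S11 
(> = start, * = accepting)

start=S0 accept=S8,S10,S11 S0-a->S1 S0-b->S2 S1-a->S3 S1-b->S4 S2-a->S1 S2-b->S5 S3-a->S6 S3-b->S7 S4-a->S3 S4-b->S5 S5-a->S5 S5-b->S5 S6-a->S8 S6-b->S9 S7-a->S6 S7-b->S5 S8-a->S0 S8-b->S10 S9-a->S8 S9-b->S5 S10-a->S0 S10-b->S11 S11-a->S5 S11-b->S11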